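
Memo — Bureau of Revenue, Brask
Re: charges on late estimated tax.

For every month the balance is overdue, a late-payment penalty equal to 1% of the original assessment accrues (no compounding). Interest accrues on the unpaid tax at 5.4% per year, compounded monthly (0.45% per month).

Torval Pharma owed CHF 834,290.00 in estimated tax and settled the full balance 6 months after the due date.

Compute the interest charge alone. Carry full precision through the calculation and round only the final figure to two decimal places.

CHF 22,780.77

Interest: CHF 834,290.00 × ((1 + 0.0045)^6 − 1) = CHF 834,290.00 × 0.0273056… = CHF 22,780.7712…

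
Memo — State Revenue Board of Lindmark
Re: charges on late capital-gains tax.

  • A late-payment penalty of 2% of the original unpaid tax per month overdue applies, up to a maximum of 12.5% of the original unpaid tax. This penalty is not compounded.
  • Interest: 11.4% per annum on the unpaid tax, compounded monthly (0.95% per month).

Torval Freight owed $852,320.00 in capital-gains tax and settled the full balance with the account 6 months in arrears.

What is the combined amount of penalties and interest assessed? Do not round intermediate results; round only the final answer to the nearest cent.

Penalty: 6 × 2% × $852,320.00 = $102,278.40 (below the 12.5% cap of $106,540.00)
Interest: $852,320.00 × ((1 + 0.0095)^6 − 1) = $852,320.00 × 0.0583710… = $49,750.7879…
Penalties + interest = $102,278.4000 + $49,750.7879… = $152,029.19

$152,029.19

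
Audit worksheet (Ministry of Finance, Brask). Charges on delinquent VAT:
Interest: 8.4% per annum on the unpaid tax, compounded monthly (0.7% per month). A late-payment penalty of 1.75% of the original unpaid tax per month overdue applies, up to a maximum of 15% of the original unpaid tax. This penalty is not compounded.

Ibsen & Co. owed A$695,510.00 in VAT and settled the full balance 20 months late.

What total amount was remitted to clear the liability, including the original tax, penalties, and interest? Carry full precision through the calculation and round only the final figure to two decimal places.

A$903,963.33

Penalty (uncapped): 20 × 1.75% × A$695,510.00 = A$243,428.50; cap = 15% × A$695,510.00 = A$104,326.50 → penalty = A$104,326.50
Interest: A$695,510.00 × ((1 + 0.007)^20 − 1) = A$695,510.00 × 0.1497129… = A$104,126.8316…
Total = A$695,510.00 + A$104,326.5000 + A$104,126.8316… = A$903,963.33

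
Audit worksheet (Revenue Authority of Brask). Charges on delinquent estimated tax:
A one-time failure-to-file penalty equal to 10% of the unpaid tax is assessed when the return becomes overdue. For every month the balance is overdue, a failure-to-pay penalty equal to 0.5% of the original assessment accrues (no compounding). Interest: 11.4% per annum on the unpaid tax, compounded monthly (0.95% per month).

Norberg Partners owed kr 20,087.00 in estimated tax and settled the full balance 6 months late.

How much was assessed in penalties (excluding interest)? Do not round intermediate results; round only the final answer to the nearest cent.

kr 2,611.31

Failure-to-file penalty: 10% × kr 20,087.00 = kr 2,008.70
Failure-to-pay penalty = 0.5% × kr 20,087.00 × 6 mo = kr 602.61
Total penalty = kr 2,008.70 + kr 602.61 = kr 2,611.31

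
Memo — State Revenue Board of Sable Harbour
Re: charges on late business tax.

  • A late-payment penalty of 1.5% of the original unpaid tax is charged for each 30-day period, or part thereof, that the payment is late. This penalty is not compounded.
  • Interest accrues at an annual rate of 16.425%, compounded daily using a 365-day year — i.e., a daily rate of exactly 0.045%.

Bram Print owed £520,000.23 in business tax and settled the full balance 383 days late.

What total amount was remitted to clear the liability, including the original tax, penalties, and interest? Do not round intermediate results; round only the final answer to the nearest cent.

Penalty periods: ⌈383/30⌉ = 13; penalty = 13 × 1.5% × £520,000.23 = £101,400.04…
Interest: £520,000.23 × ((1 + 0.00045)^383 − 1) = £520,000.23 × 0.18804754… = £97,784.7615…
Total = £520,000.23 + £101,400.0449… + £97,784.7615… = £719,185.04

£719,185.04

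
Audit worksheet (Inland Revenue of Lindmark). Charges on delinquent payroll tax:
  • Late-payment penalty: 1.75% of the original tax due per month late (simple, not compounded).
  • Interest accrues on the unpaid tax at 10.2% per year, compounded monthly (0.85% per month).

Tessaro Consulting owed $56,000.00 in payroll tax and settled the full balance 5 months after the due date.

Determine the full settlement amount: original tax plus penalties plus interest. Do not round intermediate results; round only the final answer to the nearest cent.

$63,320.81

Late-payment penalty = 1.75% × $56,000.00 × 5 mo = $4,900.00
Interest: $56,000.00 × ((1 + 0.0085)^5 − 1) = $56,000.00 × 0.0432287… = $2,420.8054…
Total = $56,000.00 + $4,900.0000 + $2,420.8054… = $63,320.81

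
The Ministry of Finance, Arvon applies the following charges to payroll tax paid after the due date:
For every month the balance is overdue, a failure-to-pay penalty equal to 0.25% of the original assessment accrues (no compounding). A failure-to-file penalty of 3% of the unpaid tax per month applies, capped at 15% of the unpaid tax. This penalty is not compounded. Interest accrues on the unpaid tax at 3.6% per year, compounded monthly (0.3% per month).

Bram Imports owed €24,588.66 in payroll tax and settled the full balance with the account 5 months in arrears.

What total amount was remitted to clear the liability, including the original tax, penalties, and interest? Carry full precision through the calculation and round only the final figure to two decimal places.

Failure-to-file: 5 × 3% × €24,588.66 = €3,688.30…, capped at 15% × €24,588.66 = €3,688.30…
Failure-to-pay penalty = 0.25% × €24,588.66 × 5 mo = €307.36…
Interest: €24,588.66 × ((1 + 0.003)^5 − 1) = €24,588.66 × 0.0150903… = €371.0495…
Total = €24,588.66 + €3,995.6573… + €371.0495… = €28,955.37

€28,955.37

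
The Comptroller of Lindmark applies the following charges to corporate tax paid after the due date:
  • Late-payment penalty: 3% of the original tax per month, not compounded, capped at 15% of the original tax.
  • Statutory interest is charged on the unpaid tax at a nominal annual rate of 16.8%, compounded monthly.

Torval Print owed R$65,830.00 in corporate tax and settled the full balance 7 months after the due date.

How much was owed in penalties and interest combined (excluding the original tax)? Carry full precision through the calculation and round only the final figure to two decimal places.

Penalty (uncapped): 7 × 3% × R$65,830.00 = R$13,824.30; cap = 15% × R$65,830.00 = R$9,874.50 → penalty = R$9,874.50
Interest (16.8%/yr ÷ 12 = 1.4%/month): R$65,830.00 × ((1 + 0.014)^7 − 1) = R$6,728.7079…
Penalties + interest = R$9,874.5000 + R$6,728.7079… = R$16,603.21

R$16,603.21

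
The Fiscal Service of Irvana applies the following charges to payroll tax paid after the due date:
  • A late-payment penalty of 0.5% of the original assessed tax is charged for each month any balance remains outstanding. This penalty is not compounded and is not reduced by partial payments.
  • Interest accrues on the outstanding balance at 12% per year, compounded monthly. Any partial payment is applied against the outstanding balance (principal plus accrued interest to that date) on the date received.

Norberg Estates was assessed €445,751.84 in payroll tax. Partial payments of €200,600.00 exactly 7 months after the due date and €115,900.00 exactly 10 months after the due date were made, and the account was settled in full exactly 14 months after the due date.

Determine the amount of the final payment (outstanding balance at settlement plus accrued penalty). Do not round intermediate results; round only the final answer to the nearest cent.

€207,906.52

Monthly rate = 12% ÷ 12 = 1%
Balance at month 7: €445,751.8400 × (1 + 0.01)^7 = €477,906.3059…
After €200,600.00 payment: €477,906.3059… − €200,600.00 = €277,306.3059…
Balance at month 10: €277,306.3059… × (1 + 0.01)^3 = €285,708.9643…
After €115,900.00 payment: €285,708.9643… − €115,900.00 = €169,808.9643…
Balance at month 14: €169,808.9643… × (1 + 0.01)^4 = €176,703.8892…
Penalty: 14 × 0.5% × €445,751.84 = €31,202.63…
Final settlement = outstanding balance + penalty = €176,703.8892… + €31,202.63… = €207,906.52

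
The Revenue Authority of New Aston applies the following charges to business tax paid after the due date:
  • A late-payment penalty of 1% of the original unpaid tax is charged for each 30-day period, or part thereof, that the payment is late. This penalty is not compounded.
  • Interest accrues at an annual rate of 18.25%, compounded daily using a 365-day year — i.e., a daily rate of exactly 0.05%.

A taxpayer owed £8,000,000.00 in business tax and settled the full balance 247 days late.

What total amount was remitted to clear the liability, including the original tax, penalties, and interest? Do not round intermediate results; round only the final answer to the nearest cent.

£9,771,320.67

Penalty periods: ⌈247/30⌉ = 9; penalty = 9 × 1% × £8,000,000.00 = £720,000.00
Interest: £8,000,000.00 × ((1 + 0.0005)^247 − 1) = £8,000,000.00 × 0.13141508… = £1,051,320.6656…
Total = £8,000,000.00 + £720,000.0000 + £1,051,320.6656… = £9,771,320.67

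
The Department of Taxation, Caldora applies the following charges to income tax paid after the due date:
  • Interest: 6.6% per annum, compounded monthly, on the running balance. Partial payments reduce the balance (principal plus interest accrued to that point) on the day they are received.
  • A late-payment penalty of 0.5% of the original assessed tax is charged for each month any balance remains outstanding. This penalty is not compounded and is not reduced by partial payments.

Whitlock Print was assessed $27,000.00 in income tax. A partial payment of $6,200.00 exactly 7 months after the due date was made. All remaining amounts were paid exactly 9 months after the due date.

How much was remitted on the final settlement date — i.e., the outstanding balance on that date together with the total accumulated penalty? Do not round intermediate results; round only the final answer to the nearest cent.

$23,312.90

Monthly rate = 6.6% ÷ 12 = 0.55%
Balance at month 7: $27,000.0000 × (1 + 0.0055)^7 = $28,056.8098…
After $6,200.00 payment: $28,056.8098… − $6,200.00 = $21,856.8098…
Balance at month 9: $21,856.8098… × (1 + 0.0055)^2 = $22,097.8959…
Penalty: 9 × 0.5% × $27,000.00 = $1,215.00
Final settlement = outstanding balance + penalty = $22,097.8959… + $1,215.00 = $23,312.90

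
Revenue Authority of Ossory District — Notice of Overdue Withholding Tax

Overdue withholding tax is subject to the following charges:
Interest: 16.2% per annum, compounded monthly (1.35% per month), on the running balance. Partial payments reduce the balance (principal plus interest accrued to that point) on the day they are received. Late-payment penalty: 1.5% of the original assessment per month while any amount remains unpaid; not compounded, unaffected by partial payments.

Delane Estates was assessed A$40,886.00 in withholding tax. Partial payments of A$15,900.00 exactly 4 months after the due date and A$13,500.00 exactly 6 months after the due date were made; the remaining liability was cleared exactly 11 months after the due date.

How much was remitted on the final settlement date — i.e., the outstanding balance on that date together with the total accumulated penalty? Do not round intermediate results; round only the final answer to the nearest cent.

Balance at month 4: A$40,886.0000 × (1 + 0.0135)^4 = A$43,138.9566…
After A$15,900.00 payment: A$43,138.9566… − A$15,900.00 = A$27,238.9566…
Balance at month 6: A$27,238.9566… × (1 + 0.0135)^2 = A$27,979.3727…
After A$13,500.00 payment: A$27,979.3727… − A$13,500.00 = A$14,479.3727…
Balance at month 11: A$14,479.3727… × (1 + 0.0135)^5 = A$15,483.4777…
Penalty: 11 × 1.5% × A$40,886.00 = A$6,746.19
Final settlement = outstanding balance + penalty = A$15,483.4777… + A$6,746.19 = A$22,229.67

A$22,229.67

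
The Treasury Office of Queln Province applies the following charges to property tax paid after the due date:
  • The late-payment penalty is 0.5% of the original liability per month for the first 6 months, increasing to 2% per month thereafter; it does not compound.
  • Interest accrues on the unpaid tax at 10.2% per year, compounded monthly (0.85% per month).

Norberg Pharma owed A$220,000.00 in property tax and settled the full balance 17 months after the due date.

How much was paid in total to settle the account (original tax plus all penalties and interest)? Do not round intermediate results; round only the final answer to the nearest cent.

A$309,046.39

Penalty, months 1–6: 6 × 0.5% × A$220,000.00 = A$6,600.00
Penalty, months 7–17: 11 × 2% × A$220,000.00 = A$48,400.00
Interest: A$220,000.00 × ((1 + 0.0085)^17 − 1) = A$220,000.00 × 0.1547563… = A$34,046.3878…
Total = A$220,000.00 + A$55,000.0000 + A$34,046.3878… = A$309,046.39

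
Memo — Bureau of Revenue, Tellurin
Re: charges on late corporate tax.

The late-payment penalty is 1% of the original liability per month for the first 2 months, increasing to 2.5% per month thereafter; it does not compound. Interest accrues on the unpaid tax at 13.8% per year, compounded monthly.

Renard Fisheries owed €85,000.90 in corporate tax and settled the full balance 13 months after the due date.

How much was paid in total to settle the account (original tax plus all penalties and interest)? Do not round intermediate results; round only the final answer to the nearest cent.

Penalty, months 1–2: 2 × 1% × €85,000.90 = €1,700.02…
Penalty, months 3–13: 11 × 2.5% × €85,000.90 = €23,375.25…
Interest (13.8%/yr ÷ 12 = 1.15%/month): €85,000.90 × ((1 + 0.0115)^13 − 1) = €13,622.5195…
Total = €85,000.90 + €25,075.2655 + €13,622.5195… = €123,698.69

€123,698.69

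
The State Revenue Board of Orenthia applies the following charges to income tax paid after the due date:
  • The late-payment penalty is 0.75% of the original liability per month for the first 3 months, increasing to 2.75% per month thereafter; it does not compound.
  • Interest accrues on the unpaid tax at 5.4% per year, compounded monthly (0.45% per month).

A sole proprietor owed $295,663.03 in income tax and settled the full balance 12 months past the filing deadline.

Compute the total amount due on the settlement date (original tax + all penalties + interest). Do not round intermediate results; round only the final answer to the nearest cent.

Penalty, months 1–3: 3 × 0.75% × $295,663.03 = $6,652.42…
Penalty, months 4–12: 9 × 2.75% × $295,663.03 = $73,176.60…
Interest: $295,663.03 × ((1 + 0.0045)^12 − 1) = $295,663.03 × 0.0553568… = $16,366.9450…
Total = $295,663.03 + $79,829.0181 + $16,366.9450… = $391,858.99

$391,858.99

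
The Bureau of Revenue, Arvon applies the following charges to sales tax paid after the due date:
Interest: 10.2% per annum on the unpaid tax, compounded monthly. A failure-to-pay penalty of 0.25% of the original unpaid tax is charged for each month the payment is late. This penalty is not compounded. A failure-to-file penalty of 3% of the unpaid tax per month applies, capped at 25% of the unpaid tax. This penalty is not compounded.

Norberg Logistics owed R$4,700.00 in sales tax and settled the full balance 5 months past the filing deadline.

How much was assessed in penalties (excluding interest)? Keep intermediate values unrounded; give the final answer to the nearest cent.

R$763.75

Failure-to-file: 5 × 3% × R$4,700.00 = R$705.00 (under the 25% cap)
Failure-to-pay penalty = 0.25% × R$4,700.00 × 5 mo = R$58.75
Total penalty = R$705.00 + R$58.75 = R$763.75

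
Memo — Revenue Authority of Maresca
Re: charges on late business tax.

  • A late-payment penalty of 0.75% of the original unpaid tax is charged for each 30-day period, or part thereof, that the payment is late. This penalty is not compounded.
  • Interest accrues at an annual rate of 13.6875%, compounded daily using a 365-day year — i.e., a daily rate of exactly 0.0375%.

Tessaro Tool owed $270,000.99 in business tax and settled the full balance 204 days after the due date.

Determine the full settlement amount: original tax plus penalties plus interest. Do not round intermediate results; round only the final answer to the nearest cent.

$305,637.53

Penalty periods: ⌈204/30⌉ = 7; penalty = 7 × 0.75% × $270,000.99 = $14,175.05…
Interest: $270,000.99 × ((1 + 0.000375)^204 − 1) = $270,000.99 × 0.07948671… = $21,461.4904…
Total = $270,000.99 + $14,175.0520… + $21,461.4904… = $305,637.53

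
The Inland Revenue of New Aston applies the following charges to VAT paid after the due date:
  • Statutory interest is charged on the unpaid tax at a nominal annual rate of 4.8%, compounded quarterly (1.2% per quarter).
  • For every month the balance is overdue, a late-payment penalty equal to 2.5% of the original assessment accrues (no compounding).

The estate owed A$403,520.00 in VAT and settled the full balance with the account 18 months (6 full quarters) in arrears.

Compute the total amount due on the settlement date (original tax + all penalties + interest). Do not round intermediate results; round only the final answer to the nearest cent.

A$615,043.11

Late-payment penalty: 18 × 2.5% × A$403,520.00 = A$181,584.00
Interest: A$403,520.00 × ((1 + 0.012)^6 − 1) = A$403,520.00 × 0.0741949… = A$29,939.1150…
Total = A$403,520.00 + A$181,584.0000 + A$29,939.1150… = A$615,043.11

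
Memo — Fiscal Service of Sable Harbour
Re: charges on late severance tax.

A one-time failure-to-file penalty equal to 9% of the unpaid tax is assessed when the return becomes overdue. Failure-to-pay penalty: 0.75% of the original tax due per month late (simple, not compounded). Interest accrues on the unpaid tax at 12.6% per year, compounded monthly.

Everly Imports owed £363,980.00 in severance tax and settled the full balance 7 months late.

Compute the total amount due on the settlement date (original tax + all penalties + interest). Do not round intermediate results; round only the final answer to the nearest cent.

£443,457.29

Failure-to-file penalty: 9% × £363,980.00 = £32,758.20
Failure-to-pay penalty = 0.75% × £363,980.00 × 7 mo = £19,108.95
Interest (12.6%/yr ÷ 12 = 1.05%/month): £363,980.00 × ((1 + 0.0105)^7 − 1) = £27,610.1379…
Total = £363,980.00 + £51,867.1500 + £27,610.1379… = £443,457.29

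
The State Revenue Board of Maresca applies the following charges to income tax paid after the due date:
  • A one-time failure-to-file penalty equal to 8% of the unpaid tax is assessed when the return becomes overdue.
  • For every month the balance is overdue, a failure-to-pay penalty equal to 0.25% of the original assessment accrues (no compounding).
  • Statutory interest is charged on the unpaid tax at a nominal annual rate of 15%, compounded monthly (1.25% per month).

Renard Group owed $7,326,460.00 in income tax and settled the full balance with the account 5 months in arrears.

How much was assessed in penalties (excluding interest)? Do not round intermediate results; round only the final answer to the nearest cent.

$677,697.55

Failure-to-file penalty: 8% × $7,326,460.00 = $586,116.80
Failure-to-pay penalty: 5 × 0.25% × $7,326,460.00 = $91,580.75
Total penalty = $586,116.80 + $91,580.75 = $677,697.55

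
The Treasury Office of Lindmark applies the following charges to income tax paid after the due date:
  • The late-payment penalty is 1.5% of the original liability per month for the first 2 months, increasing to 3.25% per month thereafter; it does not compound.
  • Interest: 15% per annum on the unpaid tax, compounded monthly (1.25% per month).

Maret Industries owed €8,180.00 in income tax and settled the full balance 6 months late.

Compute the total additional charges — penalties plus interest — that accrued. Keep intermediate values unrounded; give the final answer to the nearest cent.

€1,941.79

Penalty, months 1–2: 2 × 1.5% × €8,180.00 = €245.40
Penalty, months 3–6: 4 × 3.25% × €8,180.00 = €1,063.40
Interest: €8,180.00 × ((1 + 0.0125)^6 − 1) = €8,180.00 × 0.0773832… = €632.9944…
Penalties + interest = €1,308.8000 + €632.9944… = €1,941.79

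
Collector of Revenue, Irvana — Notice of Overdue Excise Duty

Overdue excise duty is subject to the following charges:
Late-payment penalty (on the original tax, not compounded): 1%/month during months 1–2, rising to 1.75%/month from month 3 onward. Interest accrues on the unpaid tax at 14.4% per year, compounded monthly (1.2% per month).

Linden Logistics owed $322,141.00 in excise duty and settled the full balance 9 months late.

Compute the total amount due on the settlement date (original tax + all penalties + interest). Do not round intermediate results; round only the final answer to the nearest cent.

Penalty, months 1–2: 2 × 1% × $322,141.00 = $6,442.82
Penalty, months 3–9: 7 × 1.75% × $322,141.00 = $39,462.27…
Interest: $322,141.00 × ((1 + 0.012)^9 − 1) = $322,141.00 × 0.1133318… = $36,508.8182…
Total = $322,141.00 + $45,905.0925 + $36,508.8182… = $404,554.91

$404,554.91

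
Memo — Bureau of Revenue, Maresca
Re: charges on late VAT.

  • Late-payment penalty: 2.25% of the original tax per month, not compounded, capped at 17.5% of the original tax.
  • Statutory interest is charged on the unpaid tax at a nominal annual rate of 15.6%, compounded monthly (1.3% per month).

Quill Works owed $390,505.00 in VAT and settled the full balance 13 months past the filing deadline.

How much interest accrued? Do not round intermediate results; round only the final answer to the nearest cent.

$71,396.52

Interest: $390,505.00 × ((1 + 0.013)^13 − 1) = $390,505.00 × 0.1828312… = $71,396.5170…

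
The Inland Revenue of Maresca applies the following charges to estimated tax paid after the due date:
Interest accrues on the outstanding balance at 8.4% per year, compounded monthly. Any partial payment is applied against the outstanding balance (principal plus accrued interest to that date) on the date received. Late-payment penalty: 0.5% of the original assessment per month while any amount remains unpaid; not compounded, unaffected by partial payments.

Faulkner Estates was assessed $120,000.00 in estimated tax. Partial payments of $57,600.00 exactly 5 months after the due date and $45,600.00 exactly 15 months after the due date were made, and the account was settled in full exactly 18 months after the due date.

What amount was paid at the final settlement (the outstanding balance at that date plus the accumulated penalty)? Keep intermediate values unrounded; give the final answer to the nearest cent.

Monthly rate = 8.4% ÷ 12 = 0.7%
Balance at month 5: $120,000.0000 × (1 + 0.007)^5 = $124,259.2130…
After $57,600.00 payment: $124,259.2130… − $57,600.00 = $66,659.2130…
Balance at month 15: $66,659.2130… × (1 + 0.007)^10 = $71,475.1191…
After $45,600.00 payment: $71,475.1191… − $45,600.00 = $25,875.1191…
Balance at month 18: $25,875.1191… × (1 + 0.007)^3 = $26,422.3091…
Penalty: 18 × 0.5% × $120,000.00 = $10,800.00
Final settlement = outstanding balance + penalty = $26,422.3091… + $10,800.00 = $37,222.31

$37,222.31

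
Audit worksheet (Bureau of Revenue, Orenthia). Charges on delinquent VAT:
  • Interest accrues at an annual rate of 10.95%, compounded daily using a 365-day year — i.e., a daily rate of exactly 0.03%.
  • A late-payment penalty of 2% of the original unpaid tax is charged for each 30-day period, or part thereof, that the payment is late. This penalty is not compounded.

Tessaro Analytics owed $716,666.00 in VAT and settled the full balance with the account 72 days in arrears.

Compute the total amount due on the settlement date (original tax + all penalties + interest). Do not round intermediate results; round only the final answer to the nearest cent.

$775,311.97

Penalty periods: ⌈72/30⌉ = 3; penalty = 3 × 2% × $716,666.00 = $42,999.96
Interest: $716,666.00 × ((1 + 0.0003)^72 − 1) = $716,666.00 × 0.02183166… = $15,646.0075…
Total = $716,666.00 + $42,999.9600 + $15,646.0075… = $775,311.97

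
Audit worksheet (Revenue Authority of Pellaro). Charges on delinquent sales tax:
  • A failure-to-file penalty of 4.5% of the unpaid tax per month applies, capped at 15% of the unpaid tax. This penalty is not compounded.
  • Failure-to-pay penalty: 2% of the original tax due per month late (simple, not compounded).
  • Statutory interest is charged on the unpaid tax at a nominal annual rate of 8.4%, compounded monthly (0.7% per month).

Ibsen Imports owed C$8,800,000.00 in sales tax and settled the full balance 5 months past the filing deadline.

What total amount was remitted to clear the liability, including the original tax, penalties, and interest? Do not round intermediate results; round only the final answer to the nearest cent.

Failure-to-file: 5 × 4.5% × C$8,800,000.00 = C$1,980,000.00, capped at 15% × C$8,800,000.00 = C$1,320,000.00
Failure-to-pay penalty = 2% × C$8,800,000.00 × 5 mo = C$880,000.00
Interest: C$8,800,000.00 × ((1 + 0.007)^5 − 1) = C$8,800,000.00 × 0.0354934… = C$312,342.2898…
Total = C$8,800,000.00 + C$2,200,000.0000 + C$312,342.2898… = C$11,312,342.29

C$11,312,342.29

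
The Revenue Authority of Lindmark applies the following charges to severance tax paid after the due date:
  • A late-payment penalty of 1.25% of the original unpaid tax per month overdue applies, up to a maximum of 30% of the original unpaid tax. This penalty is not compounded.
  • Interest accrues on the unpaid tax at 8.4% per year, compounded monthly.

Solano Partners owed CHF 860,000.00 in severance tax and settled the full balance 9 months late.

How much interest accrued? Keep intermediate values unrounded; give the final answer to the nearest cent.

CHF 55,722.08

Interest (8.4%/yr ÷ 12 = 0.7%/month): CHF 860,000.00 × ((1 + 0.007)^9 − 1) = CHF 55,722.0803…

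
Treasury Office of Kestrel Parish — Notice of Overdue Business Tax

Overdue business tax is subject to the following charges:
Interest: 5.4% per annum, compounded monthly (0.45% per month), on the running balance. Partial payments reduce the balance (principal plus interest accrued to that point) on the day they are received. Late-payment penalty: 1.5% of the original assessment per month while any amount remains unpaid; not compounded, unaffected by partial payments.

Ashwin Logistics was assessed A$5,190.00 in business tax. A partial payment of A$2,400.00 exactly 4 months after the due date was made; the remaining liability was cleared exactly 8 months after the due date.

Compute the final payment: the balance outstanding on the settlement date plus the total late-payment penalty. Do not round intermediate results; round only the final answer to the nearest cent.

Balance at month 4: A$5,190.0000 × (1 + 0.0045)^4 = A$5,284.0525…
After A$2,400.00 payment: A$5,284.0525… − A$2,400.00 = A$2,884.0525…
Balance at month 8: A$2,884.0525… × (1 + 0.0045)^4 = A$2,936.3169…
Penalty: 8 × 1.5% × A$5,190.00 = A$622.80
Final settlement = outstanding balance + penalty = A$2,936.3169… + A$622.80 = A$3,559.12

A$3,559.12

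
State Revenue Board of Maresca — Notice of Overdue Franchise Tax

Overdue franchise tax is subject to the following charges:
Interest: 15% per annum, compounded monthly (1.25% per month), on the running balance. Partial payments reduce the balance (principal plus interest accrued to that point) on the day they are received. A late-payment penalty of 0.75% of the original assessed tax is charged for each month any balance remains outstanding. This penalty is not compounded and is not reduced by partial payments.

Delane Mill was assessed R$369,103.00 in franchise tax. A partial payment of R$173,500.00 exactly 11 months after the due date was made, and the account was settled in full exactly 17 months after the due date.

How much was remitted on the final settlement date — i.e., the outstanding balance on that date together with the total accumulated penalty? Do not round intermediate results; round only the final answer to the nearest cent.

R$316,027.85

Balance at month 11: R$369,103.0000 × (1 + 0.0125)^11 = R$423,148.6170…
After R$173,500.00 payment: R$423,148.6170… − R$173,500.00 = R$249,648.6170…
Balance at month 17: R$249,648.6170… × (1 + 0.0125)^6 = R$268,967.2210…
Penalty: 17 × 0.75% × R$369,103.00 = R$47,060.63…
Final settlement = outstanding balance + penalty = R$268,967.2210… + R$47,060.63… = R$316,027.85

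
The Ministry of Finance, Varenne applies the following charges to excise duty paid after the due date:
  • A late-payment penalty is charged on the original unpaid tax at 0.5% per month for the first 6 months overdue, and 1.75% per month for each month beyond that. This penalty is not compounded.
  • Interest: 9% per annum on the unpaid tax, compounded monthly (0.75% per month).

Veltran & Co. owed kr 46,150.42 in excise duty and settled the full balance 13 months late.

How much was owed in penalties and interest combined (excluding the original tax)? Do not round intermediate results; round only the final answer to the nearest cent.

kr 11,745.76

Penalty, months 1–6: 6 × 0.5% × kr 46,150.42 = kr 1,384.51…
Penalty, months 7–13: 7 × 1.75% × kr 46,150.42 = kr 5,653.43…
Interest: kr 46,150.42 × ((1 + 0.0075)^13 − 1) = kr 46,150.42 × 0.1020104… = kr 4,707.8251…
Penalties + interest = kr 7,037.9391… + kr 4,707.8251… = kr 11,745.76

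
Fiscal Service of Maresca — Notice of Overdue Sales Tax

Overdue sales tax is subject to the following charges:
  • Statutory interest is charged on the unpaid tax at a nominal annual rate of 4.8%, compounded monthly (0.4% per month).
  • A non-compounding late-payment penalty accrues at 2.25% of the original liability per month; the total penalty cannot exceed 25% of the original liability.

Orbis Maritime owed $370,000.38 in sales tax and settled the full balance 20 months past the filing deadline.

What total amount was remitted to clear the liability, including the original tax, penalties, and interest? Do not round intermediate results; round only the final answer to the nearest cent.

Penalty (uncapped): 20 × 2.25% × $370,000.38 = $166,500.17…; cap = 25% × $370,000.38 = $92,500.10… → penalty = $92,500.10…
Interest: $370,000.38 × ((1 + 0.004)^20 − 1) = $370,000.38 × 0.0831142… = $30,752.2916…
Total = $370,000.38 + $92,500.0950 + $30,752.2916… = $493,252.77

$493,252.77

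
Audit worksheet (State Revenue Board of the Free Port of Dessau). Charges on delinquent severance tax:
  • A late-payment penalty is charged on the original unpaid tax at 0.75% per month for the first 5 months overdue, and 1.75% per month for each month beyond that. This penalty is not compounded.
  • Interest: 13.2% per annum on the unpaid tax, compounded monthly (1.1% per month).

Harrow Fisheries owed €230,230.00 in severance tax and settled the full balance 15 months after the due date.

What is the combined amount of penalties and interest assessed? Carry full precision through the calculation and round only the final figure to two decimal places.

€89,981.04

Penalty, months 1–5: 5 × 0.75% × €230,230.00 = €8,633.63…
Penalty, months 6–15: 10 × 1.75% × €230,230.00 = €40,290.25
Interest: €230,230.00 × ((1 + 0.011)^15 − 1) = €230,230.00 × 0.1783311… = €41,057.1651…
Penalties + interest = €48,923.8750 + €41,057.1651… = €89,981.04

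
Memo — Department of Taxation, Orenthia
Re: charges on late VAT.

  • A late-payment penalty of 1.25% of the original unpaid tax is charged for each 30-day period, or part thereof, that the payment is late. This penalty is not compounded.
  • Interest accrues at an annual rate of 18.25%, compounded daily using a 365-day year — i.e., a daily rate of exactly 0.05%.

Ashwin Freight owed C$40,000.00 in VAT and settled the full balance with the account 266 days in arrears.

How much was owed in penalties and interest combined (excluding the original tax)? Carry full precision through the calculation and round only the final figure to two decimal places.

Penalty periods: ⌈266/30⌉ = 9; penalty = 9 × 1.25% × C$40,000.00 = C$4,500.00
Interest: C$40,000.00 × ((1 + 0.0005)^266 − 1) = C$40,000.00 × 0.14221203… = C$5,688.4813…
Penalties + interest = C$4,500.0000 + C$5,688.4813… = C$10,188.48

C$10,188.48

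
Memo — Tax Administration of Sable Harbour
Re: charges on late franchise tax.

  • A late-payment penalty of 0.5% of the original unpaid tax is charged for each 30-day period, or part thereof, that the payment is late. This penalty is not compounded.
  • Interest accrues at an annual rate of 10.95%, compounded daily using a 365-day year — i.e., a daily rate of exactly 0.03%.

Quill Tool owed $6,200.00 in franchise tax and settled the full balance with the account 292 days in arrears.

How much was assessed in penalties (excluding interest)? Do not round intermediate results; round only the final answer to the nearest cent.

$310.00

Penalty periods: ⌈292/30⌉ = 10; penalty = 10 × 0.5% × $6,200.00 = $310.00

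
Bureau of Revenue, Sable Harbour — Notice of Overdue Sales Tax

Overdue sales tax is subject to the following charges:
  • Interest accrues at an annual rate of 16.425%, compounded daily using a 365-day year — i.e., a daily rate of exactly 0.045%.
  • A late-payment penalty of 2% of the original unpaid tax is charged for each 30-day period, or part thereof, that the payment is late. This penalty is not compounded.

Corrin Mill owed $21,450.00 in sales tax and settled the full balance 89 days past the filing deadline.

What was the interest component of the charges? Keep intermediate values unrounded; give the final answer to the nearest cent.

Interest: $21,450.00 × ((1 + 0.00045)^89 − 1) = $21,450.00 × 0.04085344… = $876.3063…

$876.31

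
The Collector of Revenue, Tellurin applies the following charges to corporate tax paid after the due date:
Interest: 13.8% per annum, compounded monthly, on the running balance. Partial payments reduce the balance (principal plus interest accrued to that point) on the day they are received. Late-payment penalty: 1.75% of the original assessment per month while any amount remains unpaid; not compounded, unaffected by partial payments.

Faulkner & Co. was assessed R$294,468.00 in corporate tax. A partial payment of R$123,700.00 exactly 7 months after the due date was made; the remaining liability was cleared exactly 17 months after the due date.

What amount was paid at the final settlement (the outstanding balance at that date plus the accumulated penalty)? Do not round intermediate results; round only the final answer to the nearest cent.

Monthly rate = 13.8% ÷ 12 = 1.15%
Balance at month 7: R$294,468.0000 × (1 + 0.0115)^7 = R$319,006.3415…
After R$123,700.00 payment: R$319,006.3415… − R$123,700.00 = R$195,306.3415…
Balance at month 17: R$195,306.3415… × (1 + 0.0115)^10 = R$218,965.2593…
Penalty: 17 × 1.75% × R$294,468.00 = R$87,604.23
Final settlement = outstanding balance + penalty = R$218,965.2593… + R$87,604.23 = R$306,569.49

R$306,569.49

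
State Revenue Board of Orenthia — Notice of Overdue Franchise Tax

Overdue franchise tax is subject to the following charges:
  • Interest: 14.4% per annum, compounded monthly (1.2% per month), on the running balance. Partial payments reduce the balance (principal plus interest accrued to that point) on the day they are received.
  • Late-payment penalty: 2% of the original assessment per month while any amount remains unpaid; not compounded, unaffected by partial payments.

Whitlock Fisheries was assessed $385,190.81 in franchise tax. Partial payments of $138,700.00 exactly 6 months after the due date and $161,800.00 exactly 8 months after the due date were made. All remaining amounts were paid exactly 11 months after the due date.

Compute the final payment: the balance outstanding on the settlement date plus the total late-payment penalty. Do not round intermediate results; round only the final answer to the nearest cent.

$209,022.08

Balance at month 6: $385,190.8100 × (1 + 0.012)^6 = $413,769.9930…
After $138,700.00 payment: $413,769.9930… − $138,700.00 = $275,069.9930…
Balance at month 8: $275,069.9930… × (1 + 0.012)^2 = $281,711.2830…
After $161,800.00 payment: $281,711.2830… − $161,800.00 = $119,911.2830…
Balance at month 11: $119,911.2830… × (1 + 0.012)^3 = $124,280.0980…
Penalty: 11 × 2% × $385,190.81 = $84,741.98…
Final settlement = outstanding balance + penalty = $124,280.0980… + $84,741.98… = $209,022.08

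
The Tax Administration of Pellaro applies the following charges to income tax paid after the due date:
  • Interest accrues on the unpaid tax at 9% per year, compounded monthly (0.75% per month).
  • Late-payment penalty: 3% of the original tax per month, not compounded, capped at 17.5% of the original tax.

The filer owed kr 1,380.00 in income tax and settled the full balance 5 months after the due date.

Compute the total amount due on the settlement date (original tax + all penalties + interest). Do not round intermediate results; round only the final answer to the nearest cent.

kr 1,639.53

Penalty: 5 × 3% × kr 1,380.00 = kr 207.00 (below the 17.5% cap of kr 241.50)
Interest: kr 1,380.00 × ((1 + 0.0075)^5 − 1) = kr 1,380.00 × 0.0380667… = kr 52.5321…
Total = kr 1,380.00 + kr 207.0000 + kr 52.5321… = kr 1,639.53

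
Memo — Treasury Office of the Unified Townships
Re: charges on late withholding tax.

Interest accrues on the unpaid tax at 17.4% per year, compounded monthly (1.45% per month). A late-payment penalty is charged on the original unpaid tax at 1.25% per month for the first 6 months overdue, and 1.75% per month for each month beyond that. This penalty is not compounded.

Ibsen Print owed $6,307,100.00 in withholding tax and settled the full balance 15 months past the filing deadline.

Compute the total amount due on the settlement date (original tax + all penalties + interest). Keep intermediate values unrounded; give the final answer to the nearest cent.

Penalty, months 1–6: 6 × 1.25% × $6,307,100.00 = $473,032.50
Penalty, months 7–15: 9 × 1.75% × $6,307,100.00 = $993,368.25
Interest: $6,307,100.00 × ((1 + 0.0145)^15 − 1) = $6,307,100.00 × 0.2410257… = $1,520,173.1075…
Total = $6,307,100.00 + $1,466,400.7500 + $1,520,173.1075… = $9,293,673.86

$9,293,673.86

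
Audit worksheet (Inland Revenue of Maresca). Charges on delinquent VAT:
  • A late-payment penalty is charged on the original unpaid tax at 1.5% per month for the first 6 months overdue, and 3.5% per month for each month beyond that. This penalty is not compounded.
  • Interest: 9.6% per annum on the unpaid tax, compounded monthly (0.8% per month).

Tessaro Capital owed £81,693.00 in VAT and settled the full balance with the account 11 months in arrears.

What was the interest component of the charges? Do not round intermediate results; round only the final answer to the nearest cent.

£7,483.56

Interest: £81,693.00 × ((1 + 0.008)^11 − 1) = £81,693.00 × 0.0916058… = £7,483.5565…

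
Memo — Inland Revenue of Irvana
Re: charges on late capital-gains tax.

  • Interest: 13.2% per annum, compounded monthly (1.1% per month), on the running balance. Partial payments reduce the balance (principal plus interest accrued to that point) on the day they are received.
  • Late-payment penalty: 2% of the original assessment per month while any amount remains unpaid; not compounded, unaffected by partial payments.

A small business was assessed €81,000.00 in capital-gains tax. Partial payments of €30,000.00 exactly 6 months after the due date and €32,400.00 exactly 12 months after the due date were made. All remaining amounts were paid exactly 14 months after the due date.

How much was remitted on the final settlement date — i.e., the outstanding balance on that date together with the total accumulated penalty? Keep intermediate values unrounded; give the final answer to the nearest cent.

€51,225.72

Balance at month 6: €81,000.0000 × (1 + 0.011)^6 = €86,495.1891…
After €30,000.00 payment: €86,495.1891… − €30,000.00 = €56,495.1891…
Balance at month 12: €56,495.1891… × (1 + 0.011)^6 = €60,327.9267…
After €32,400.00 payment: €60,327.9267… − €32,400.00 = €27,927.9267…
Balance at month 14: €27,927.9267… × (1 + 0.011)^2 = €28,545.7204…
Penalty: 14 × 2% × €81,000.00 = €22,680.00
Final settlement = outstanding balance + penalty = €28,545.7204… + €22,680.00 = €51,225.72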